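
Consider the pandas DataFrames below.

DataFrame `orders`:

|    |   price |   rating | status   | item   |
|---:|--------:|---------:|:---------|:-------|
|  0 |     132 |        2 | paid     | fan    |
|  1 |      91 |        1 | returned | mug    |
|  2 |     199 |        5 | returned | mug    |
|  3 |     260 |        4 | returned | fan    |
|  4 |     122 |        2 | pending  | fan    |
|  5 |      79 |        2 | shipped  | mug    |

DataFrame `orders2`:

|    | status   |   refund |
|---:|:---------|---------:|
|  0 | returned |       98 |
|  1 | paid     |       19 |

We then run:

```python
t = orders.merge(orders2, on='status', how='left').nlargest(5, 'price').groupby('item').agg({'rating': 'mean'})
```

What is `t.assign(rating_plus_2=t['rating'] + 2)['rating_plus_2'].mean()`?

merge on 'status' (how='left') → 6 rows:
   price  rating    status item  refund
0    132       2      paid  fan    19.0
1     91       1  returned  mug    98.0
2    199       5  returned  mug    98.0
3    260       4  returned  fan    98.0
4    122       2   pending  fan     NaN
5     79       2   shipped  mug     NaN
take 5 rows with largest price:
   price  rating    status item  refund
3    260       4  returned  fan    98.0
2    199       5  returned  mug    98.0
0    132       2      paid  fan    19.0
4    122       2   pending  fan     NaN
1     91       1  returned  mug    98.0
group by item, mean of rating:
        rating
item          
fan   2.666667
mug   3.000000
add column rating_plus_2 = t['rating'] + 2:
        rating  rating_plus_2
item                         
fan   2.666667       4.666667
mug   3.000000       5.000000

4.83333333333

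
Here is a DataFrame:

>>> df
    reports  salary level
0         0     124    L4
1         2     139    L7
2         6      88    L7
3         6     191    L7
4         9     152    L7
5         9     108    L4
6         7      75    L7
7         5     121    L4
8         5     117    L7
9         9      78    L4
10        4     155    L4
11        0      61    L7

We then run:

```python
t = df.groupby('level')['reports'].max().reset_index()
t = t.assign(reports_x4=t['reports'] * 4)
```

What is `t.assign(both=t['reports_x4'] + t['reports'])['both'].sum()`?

90

group by level, max of reports:
level
L4    9
L7    9
Name: reports, dtype: int64
reset_index():
  level  reports
0    L4        9
1    L7        9
add column reports_x4 = t['reports'] * 4:
  level  reports  reports_x4
0    L4        9          36
1    L7        9          36
add column both = t['reports_x4'] + t['reports']:
  level  reports  reports_x4  both
0    L4        9          36    45
1    L7        9          36    45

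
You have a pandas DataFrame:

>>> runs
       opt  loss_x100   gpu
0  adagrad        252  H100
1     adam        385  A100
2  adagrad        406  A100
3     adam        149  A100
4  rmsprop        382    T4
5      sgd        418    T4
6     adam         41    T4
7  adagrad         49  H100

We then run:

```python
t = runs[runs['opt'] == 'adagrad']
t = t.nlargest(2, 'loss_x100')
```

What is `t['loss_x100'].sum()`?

filter rows where opt == 'adagrad':
       opt  loss_x100   gpu
0  adagrad        252  H100
2  adagrad        406  A100
7  adagrad         49  H100
take 2 rows with largest loss_x100:
       opt  loss_x100   gpu
2  adagrad        406  A100
0  adagrad        252  H100

658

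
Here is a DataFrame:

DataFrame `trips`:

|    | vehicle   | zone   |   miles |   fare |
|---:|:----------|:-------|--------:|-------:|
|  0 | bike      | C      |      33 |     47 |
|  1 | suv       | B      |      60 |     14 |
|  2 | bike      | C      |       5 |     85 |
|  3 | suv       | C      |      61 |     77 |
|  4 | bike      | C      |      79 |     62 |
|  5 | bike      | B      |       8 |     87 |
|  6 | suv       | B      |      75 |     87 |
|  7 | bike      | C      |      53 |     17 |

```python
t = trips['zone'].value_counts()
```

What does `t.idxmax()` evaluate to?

C

value_counts of zone:
zone
C    5
B    3
Name: count, dtype: int64
Reading off the label with the largest value, we get C.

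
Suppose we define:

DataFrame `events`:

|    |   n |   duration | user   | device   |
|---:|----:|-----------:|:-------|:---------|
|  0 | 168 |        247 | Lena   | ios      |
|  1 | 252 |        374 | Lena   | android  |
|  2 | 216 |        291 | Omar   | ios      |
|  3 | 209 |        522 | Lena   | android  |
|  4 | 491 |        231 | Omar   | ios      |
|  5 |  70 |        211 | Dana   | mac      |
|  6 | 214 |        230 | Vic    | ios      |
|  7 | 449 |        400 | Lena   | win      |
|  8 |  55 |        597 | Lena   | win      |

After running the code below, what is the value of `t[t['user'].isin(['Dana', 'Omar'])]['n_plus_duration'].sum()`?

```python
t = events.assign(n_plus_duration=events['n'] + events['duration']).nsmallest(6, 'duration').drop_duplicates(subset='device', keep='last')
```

add column n_plus_duration = events['n'] + events['duration']:
     n  duration  user   device  n_plus_duration
0  168       247  Lena      ios              415
1  252       374  Lena  android              626
2  216       291  Omar      ios              507
3  209       522  Lena  android              731
4  491       231  Omar      ios              722
5   70       211  Dana      mac              281
6  214       230   Vic      ios              444
7  449       400  Lena      win              849
8   55       597  Lena      win              652
take 6 rows with smallest duration:
     n  duration  user   device  n_plus_duration
5   70       211  Dana      mac              281
6  214       230   Vic      ios              444
4  491       231  Omar      ios              722
0  168       247  Lena      ios              415
2  216       291  Omar      ios              507
1  252       374  Lena  android              626
drop duplicate device (keep=last):
     n  duration  user   device  n_plus_duration
5   70       211  Dana      mac              281
2  216       291  Omar      ios              507
1  252       374  Lena  android              626
filter rows where user in ['Dana', 'Omar']:
     n  duration  user device  n_plus_duration
5   70       211  Dana    mac              281
2  216       291  Omar    ios              507

788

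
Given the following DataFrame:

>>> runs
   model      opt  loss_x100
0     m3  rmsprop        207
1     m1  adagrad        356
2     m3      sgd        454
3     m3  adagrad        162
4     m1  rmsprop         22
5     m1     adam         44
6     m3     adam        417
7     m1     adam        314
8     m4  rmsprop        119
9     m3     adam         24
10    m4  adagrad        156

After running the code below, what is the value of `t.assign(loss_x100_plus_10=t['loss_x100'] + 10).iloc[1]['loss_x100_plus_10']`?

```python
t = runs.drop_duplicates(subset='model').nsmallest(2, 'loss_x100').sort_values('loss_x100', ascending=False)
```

129

drop duplicate model (keep=first):
  model      opt  loss_x100
0    m3  rmsprop        207
1    m1  adagrad        356
8    m4  rmsprop        119
take 2 rows with smallest loss_x100:
  model      opt  loss_x100
8    m4  rmsprop        119
0    m3  rmsprop        207
sort by loss_x100 descending:
  model      opt  loss_x100
0    m3  rmsprop        207
8    m4  rmsprop        119
add column loss_x100_plus_10 = t['loss_x100'] + 10:
  model      opt  loss_x100  loss_x100_plus_10
0    m3  rmsprop        207                217
8    m4  rmsprop        119                129
Taking the value at position 1, column 'loss_x100_plus_10' gives 129.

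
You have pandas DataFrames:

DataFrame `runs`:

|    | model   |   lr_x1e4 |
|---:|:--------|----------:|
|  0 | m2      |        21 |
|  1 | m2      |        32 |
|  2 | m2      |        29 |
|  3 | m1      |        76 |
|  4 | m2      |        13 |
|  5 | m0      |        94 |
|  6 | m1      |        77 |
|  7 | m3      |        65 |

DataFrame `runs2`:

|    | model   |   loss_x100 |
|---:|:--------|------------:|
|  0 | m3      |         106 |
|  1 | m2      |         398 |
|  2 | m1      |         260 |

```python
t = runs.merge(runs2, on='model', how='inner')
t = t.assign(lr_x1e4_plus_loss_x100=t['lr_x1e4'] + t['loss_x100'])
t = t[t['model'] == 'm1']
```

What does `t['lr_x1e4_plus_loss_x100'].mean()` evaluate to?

336.5

merge on 'model' (how='inner') → 7 rows:
  model  lr_x1e4  loss_x100
0    m2       21        398
1    m2       32        398
2    m2       29        398
3    m1       76        260
4    m2       13        398
5    m1       77        260
6    m3       65        106
add column lr_x1e4_plus_loss_x100 = t['lr_x1e4'] + t['loss_x100']:
  model  lr_x1e4  loss_x100  lr_x1e4_plus_loss_x100
0    m2       21        398                     419
1    m2       32        398                     430
2    m2       29        398                     427
3    m1       76        260                     336
4    m2       13        398                     411
5    m1       77        260                     337
6    m3       65        106                     171
filter rows where model == 'm1':
  model  lr_x1e4  loss_x100  lr_x1e4_plus_loss_x100
3    m1       76        260                     336
5    m1       77        260                     337
Reading off the mean of column 'lr_x1e4_plus_loss_x100', we get 336.5.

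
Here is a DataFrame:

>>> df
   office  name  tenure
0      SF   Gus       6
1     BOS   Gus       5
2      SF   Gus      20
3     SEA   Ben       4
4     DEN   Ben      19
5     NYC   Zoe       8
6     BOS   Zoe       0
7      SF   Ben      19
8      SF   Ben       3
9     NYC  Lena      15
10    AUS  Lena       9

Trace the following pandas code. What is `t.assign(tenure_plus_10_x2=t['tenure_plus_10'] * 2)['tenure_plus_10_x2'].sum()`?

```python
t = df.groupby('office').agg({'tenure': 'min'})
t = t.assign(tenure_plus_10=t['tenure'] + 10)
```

206

group by office, min of tenure:
        tenure
office        
AUS          9
BOS          0
DEN         19
NYC          8
SEA          4
SF           3
add column tenure_plus_10 = t['tenure'] + 10:
        tenure  tenure_plus_10
office                        
AUS          9              19
BOS          0              10
DEN         19              29
NYC          8              18
SEA          4              14
SF           3              13
add column tenure_plus_10_x2 = t['tenure_plus_10'] * 2:
        tenure  tenure_plus_10  tenure_plus_10_x2
office                                           
AUS          9              19                 38
BOS          0              10                 20
DEN         19              29                 58
NYC          8              18                 36
SEA          4              14                 28
SF           3              13                 26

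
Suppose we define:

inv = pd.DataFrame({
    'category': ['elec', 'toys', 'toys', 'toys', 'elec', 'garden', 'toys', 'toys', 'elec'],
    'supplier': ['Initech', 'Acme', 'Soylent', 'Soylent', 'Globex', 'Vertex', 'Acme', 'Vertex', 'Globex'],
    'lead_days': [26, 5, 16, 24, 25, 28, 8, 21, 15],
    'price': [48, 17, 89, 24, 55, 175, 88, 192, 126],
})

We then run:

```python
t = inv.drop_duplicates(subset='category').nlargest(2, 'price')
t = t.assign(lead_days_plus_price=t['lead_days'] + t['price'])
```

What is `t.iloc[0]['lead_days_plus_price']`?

drop duplicate category (keep=first):
  category supplier  lead_days  price
0     elec  Initech         26     48
1     toys     Acme          5     17
5   garden   Vertex         28    175
take 2 rows with largest price:
  category supplier  lead_days  price
5   garden   Vertex         28    175
0     elec  Initech         26     48
add column lead_days_plus_price = t['lead_days'] + t['price']:
  category supplier  lead_days  price  lead_days_plus_price
5   garden   Vertex         28    175                   203
0     elec  Initech         26     48                    74
Hence 203.

203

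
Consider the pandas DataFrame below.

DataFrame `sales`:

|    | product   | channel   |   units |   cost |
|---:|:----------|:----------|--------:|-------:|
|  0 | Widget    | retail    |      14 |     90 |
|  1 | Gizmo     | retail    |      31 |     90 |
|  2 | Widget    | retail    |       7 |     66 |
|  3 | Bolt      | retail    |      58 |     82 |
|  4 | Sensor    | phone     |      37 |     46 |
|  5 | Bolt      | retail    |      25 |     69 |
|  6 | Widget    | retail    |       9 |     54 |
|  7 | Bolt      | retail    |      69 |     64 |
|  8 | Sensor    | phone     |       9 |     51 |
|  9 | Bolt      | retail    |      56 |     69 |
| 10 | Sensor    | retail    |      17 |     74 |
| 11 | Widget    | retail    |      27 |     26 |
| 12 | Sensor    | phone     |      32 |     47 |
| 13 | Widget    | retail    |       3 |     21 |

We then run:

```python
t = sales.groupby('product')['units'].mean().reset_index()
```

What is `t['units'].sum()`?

group by product, mean of units:
product
Bolt      52.00
Gizmo     31.00
Sensor    23.75
Widget    12.00
Name: units, dtype: float64
reset_index():
  product  units
0    Bolt  52.00
1   Gizmo  31.00
2  Sensor  23.75
3  Widget  12.00

118.75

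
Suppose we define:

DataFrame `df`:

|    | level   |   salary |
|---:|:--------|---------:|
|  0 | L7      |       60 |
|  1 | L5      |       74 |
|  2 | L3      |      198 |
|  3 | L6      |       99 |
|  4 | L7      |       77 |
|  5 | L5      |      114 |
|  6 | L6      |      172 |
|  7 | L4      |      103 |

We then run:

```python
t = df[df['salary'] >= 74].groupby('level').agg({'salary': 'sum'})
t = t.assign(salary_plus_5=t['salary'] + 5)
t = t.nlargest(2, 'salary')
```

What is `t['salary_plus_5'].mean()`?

filter rows where salary >= 74:
  level  salary
1    L5      74
2    L3     198
3    L6      99
4    L7      77
5    L5     114
6    L6     172
7    L4     103
group by level, sum of salary:
       salary
level        
L3        198
L4        103
L5        188
L6        271
L7         77
add column salary_plus_5 = t['salary'] + 5:
       salary  salary_plus_5
level                       
L3        198            203
L4        103            108
L5        188            193
L6        271            276
L7         77             82
take 2 rows with largest salary:
       salary  salary_plus_5
level                       
L6        271            276
L3        198            203
Reading off the mean of column 'salary_plus_5', we get 239.5.

239.5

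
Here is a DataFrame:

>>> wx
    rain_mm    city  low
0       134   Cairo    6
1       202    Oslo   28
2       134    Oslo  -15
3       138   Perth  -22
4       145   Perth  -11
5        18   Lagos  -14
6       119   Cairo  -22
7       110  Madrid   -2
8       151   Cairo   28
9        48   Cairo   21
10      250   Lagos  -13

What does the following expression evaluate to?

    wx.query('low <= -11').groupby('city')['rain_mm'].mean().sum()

528.5

filter rows where low <= -11:
    rain_mm   city  low
2       134   Oslo  -15
3       138  Perth  -22
4       145  Perth  -11
5        18  Lagos  -14
6       119  Cairo  -22
10      250  Lagos  -13
group by city, mean of rain_mm:
city
Cairo    119.0
Lagos    134.0
Oslo     134.0
Perth    141.5
Name: rain_mm, dtype: float64
Hence 528.5.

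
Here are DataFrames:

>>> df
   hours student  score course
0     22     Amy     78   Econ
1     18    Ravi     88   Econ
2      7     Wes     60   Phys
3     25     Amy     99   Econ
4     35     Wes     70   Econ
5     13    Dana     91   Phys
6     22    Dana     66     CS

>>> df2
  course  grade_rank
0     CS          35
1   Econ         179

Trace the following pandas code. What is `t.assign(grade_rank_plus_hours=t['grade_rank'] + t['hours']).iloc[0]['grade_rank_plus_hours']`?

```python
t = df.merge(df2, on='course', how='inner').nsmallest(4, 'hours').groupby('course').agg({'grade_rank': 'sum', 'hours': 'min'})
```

57

merge on 'course' (how='inner') → 5 rows:
   hours student  score course  grade_rank
0     22     Amy     78   Econ         179
1     18    Ravi     88   Econ         179
2     25     Amy     99   Econ         179
3     35     Wes     70   Econ         179
4     22    Dana     66     CS          35
take 4 rows with smallest hours:
   hours student  score course  grade_rank
1     18    Ravi     88   Econ         179
0     22     Amy     78   Econ         179
4     22    Dana     66     CS          35
2     25     Amy     99   Econ         179
group by course: sum(grade_rank), min(hours):
        grade_rank  hours
course                   
CS              35     22
Econ           537     18
add column grade_rank_plus_hours = t['grade_rank'] + t['hours']:
        grade_rank  hours  grade_rank_plus_hours
course                                          
CS              35     22                     57
Econ           537     18                    555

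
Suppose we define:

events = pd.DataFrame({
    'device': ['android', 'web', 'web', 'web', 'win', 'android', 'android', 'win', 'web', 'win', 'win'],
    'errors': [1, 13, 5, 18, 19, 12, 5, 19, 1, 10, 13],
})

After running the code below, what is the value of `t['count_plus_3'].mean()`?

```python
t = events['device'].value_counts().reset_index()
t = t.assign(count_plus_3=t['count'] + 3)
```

6.66666666667

value_counts of device:
device
web        4
win        4
android    3
Name: count, dtype: int64
reset_index():
    device  count
0      web      4
1      win      4
2  android      3
add column count_plus_3 = t['count'] + 3:
    device  count  count_plus_3
0      web      4             7
1      win      4             7
2  android      3             6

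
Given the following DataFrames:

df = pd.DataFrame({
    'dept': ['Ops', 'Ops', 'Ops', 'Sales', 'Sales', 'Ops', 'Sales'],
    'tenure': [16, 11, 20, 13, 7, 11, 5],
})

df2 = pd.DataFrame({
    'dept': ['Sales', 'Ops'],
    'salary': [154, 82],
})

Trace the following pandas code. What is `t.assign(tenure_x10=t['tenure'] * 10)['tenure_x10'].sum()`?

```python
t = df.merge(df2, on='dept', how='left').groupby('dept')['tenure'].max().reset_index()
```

330

merge on 'dept' (how='left') → 7 rows:
    dept  tenure  salary
0    Ops      16      82
1    Ops      11      82
2    Ops      20      82
3  Sales      13     154
4  Sales       7     154
5    Ops      11      82
6  Sales       5     154
group by dept, max of tenure:
dept
Ops      20
Sales    13
Name: tenure, dtype: int64
reset_index():
    dept  tenure
0    Ops      20
1  Sales      13
add column tenure_x10 = t['tenure'] * 10:
    dept  tenure  tenure_x10
0    Ops      20         200
1  Sales      13         130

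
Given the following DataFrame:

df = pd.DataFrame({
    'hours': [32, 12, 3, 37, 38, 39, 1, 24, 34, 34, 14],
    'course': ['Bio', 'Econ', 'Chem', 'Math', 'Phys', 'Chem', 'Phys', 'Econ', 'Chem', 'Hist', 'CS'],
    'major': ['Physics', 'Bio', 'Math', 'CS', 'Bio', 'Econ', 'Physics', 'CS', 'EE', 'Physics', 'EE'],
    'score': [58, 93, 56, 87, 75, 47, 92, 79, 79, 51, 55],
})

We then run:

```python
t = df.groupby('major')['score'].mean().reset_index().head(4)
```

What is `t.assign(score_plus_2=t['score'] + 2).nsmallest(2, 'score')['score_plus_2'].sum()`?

118.0

group by major, mean of score:
major
Bio        84.0
CS         83.0
EE         67.0
Econ       47.0
Math       56.0
Physics    67.0
Name: score, dtype: float64
reset_index():
     major  score
0      Bio   84.0
1       CS   83.0
2       EE   67.0
3     Econ   47.0
4     Math   56.0
5  Physics   67.0
take first 4 rows:
  major  score
0   Bio   84.0
1    CS   83.0
2    EE   67.0
3  Econ   47.0
add column score_plus_2 = t['score'] + 2:
  major  score  score_plus_2
0   Bio   84.0          86.0
1    CS   83.0          85.0
2    EE   67.0          69.0
3  Econ   47.0          49.0
take 2 rows with smallest score:
  major  score  score_plus_2
3  Econ   47.0          49.0
2    EE   67.0          69.0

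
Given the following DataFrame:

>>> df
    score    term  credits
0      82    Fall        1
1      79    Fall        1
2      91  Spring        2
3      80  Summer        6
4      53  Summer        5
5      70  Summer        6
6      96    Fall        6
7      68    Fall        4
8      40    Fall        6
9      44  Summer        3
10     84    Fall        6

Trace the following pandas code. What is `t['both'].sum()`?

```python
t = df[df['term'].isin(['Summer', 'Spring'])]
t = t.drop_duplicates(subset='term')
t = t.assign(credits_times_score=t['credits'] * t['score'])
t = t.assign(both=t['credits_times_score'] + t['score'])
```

filter rows where term in ['Summer', 'Spring']:
   score    term  credits
2     91  Spring        2
3     80  Summer        6
4     53  Summer        5
5     70  Summer        6
9     44  Summer        3
drop duplicate term (keep=first):
   score    term  credits
2     91  Spring        2
3     80  Summer        6
add column credits_times_score = t['credits'] * t['score']:
   score    term  credits  credits_times_score
2     91  Spring        2                  182
3     80  Summer        6                  480
add column both = t['credits_times_score'] + t['score']:
   score    term  credits  credits_times_score  both
2     91  Spring        2                  182   273
3     80  Summer        6                  480   560
Then the sum of column 'both': 833

833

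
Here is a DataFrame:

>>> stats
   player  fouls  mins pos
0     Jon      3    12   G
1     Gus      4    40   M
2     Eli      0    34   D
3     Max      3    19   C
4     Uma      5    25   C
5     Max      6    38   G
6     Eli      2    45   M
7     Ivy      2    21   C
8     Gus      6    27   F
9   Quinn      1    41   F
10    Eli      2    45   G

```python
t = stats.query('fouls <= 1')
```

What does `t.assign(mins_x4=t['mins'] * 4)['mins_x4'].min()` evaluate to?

filter rows where fouls <= 1:
  player  fouls  mins pos
2    Eli      0    34   D
9  Quinn      1    41   F
add column mins_x4 = t['mins'] * 4:
  player  fouls  mins pos  mins_x4
2    Eli      0    34   D      136
9  Quinn      1    41   F      164
Hence 136.

136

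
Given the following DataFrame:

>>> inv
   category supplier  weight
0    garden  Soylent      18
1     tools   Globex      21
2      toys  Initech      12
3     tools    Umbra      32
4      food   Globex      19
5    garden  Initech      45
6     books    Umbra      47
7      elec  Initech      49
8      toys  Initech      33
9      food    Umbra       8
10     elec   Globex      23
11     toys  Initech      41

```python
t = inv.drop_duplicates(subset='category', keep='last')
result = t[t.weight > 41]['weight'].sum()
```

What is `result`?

drop duplicate category (keep=last):
   category supplier  weight
3     tools    Umbra      32
5    garden  Initech      45
6     books    Umbra      47
9      food    Umbra       8
10     elec   Globex      23
11     toys  Initech      41
filter rows where weight > 41:
  category supplier  weight
5   garden  Initech      45
6    books    Umbra      47
So sum() = 92.

92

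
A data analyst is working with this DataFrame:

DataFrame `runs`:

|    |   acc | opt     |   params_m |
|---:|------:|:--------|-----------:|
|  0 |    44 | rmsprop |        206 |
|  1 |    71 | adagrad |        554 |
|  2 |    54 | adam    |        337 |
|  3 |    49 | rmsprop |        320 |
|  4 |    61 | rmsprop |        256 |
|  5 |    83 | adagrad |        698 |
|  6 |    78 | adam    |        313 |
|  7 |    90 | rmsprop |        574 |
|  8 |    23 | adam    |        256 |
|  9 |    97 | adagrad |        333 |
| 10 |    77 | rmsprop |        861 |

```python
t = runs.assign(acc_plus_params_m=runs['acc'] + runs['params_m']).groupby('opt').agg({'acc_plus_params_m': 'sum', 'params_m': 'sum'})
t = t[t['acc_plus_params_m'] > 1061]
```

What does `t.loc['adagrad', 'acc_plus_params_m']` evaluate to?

1836

add column acc_plus_params_m = runs['acc'] + runs['params_m']:
    acc      opt  params_m  acc_plus_params_m
0    44  rmsprop       206                250
1    71  adagrad       554                625
2    54     adam       337                391
3    49  rmsprop       320                369
4    61  rmsprop       256                317
5    83  adagrad       698                781
6    78     adam       313                391
7    90  rmsprop       574                664
8    23     adam       256                279
9    97  adagrad       333                430
10   77  rmsprop       861                938
group by opt: sum(acc_plus_params_m), sum(params_m):
         acc_plus_params_m  params_m
opt                                 
adagrad               1836      1585
adam                  1061       906
rmsprop               2538      2217
filter rows where acc_plus_params_m > 1061:
         acc_plus_params_m  params_m
opt                                 
adagrad               1836      1585
rmsprop               2538      2217
Then the value at row 'adagrad', column 'acc_plus_params_m': 1836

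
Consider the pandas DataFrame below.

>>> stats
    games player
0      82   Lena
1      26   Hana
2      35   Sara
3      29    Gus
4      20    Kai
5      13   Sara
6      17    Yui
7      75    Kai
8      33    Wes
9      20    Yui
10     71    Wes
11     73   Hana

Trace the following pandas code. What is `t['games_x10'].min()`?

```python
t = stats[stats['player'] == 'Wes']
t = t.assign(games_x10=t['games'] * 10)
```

filter rows where player == 'Wes':
    games player
8      33    Wes
10     71    Wes
add column games_x10 = t['games'] * 10:
    games player  games_x10
8      33    Wes        330
10     71    Wes        710
Then the min of column 'games_x10': 330

330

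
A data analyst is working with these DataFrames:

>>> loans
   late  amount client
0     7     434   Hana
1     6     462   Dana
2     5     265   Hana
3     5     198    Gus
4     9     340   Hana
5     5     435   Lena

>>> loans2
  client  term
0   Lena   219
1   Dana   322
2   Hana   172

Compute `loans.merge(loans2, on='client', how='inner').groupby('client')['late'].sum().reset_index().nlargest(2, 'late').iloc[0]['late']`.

merge on 'client' (how='inner') → 5 rows:
   late  amount client  term
0     7     434   Hana   172
1     6     462   Dana   322
2     5     265   Hana   172
3     9     340   Hana   172
4     5     435   Lena   219
group by client, sum of late:
client
Dana     6
Hana    21
Lena     5
Name: late, dtype: int64
reset_index():
  client  late
0   Dana     6
1   Hana    21
2   Lena     5
take 2 rows with largest late:
  client  late
1   Hana    21
0   Dana     6
The value at position 0, column 'late' is 21.

21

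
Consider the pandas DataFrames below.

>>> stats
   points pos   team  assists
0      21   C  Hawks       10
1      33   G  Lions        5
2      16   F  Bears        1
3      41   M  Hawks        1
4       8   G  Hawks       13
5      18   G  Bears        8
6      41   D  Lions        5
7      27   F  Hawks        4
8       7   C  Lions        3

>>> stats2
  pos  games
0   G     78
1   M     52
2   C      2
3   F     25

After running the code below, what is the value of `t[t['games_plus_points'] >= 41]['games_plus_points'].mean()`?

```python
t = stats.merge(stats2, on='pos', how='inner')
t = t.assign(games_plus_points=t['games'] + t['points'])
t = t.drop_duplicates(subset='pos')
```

81.6666666667

merge on 'pos' (how='inner') → 8 rows:
   points pos   team  assists  games
0      21   C  Hawks       10      2
1      33   G  Lions        5     78
2      16   F  Bears        1     25
3      41   M  Hawks        1     52
4       8   G  Hawks       13     78
5      18   G  Bears        8     78
6      27   F  Hawks        4     25
7       7   C  Lions        3      2
add column games_plus_points = t['games'] + t['points']:
   points pos   team  assists  games  games_plus_points
0      21   C  Hawks       10      2                 23
1      33   G  Lions        5     78                111
2      16   F  Bears        1     25                 41
3      41   M  Hawks        1     52                 93
4       8   G  Hawks       13     78                 86
5      18   G  Bears        8     78                 96
6      27   F  Hawks        4     25                 52
7       7   C  Lions        3      2                  9
drop duplicate pos (keep=first):
   points pos   team  assists  games  games_plus_points
0      21   C  Hawks       10      2                 23
1      33   G  Lions        5     78                111
2      16   F  Bears        1     25                 41
3      41   M  Hawks        1     52                 93
filter rows where games_plus_points >= 41:
   points pos   team  assists  games  games_plus_points
1      33   G  Lions        5     78                111
2      16   F  Bears        1     25                 41
3      41   M  Hawks        1     52                 93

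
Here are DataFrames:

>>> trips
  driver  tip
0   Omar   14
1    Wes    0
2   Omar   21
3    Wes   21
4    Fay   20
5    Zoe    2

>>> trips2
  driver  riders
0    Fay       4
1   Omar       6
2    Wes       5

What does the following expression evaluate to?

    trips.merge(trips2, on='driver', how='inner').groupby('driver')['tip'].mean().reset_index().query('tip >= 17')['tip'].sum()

37.5

merge on 'driver' (how='inner') → 5 rows:
  driver  tip  riders
0   Omar   14       6
1    Wes    0       5
2   Omar   21       6
3    Wes   21       5
4    Fay   20       4
group by driver, mean of tip:
driver
Fay     20.0
Omar    17.5
Wes     10.5
Name: tip, dtype: float64
reset_index():
  driver   tip
0    Fay  20.0
1   Omar  17.5
2    Wes  10.5
filter rows where tip >= 17:
  driver   tip
0    Fay  20.0
1   Omar  17.5
Taking the sum of column 'tip' gives 37.5.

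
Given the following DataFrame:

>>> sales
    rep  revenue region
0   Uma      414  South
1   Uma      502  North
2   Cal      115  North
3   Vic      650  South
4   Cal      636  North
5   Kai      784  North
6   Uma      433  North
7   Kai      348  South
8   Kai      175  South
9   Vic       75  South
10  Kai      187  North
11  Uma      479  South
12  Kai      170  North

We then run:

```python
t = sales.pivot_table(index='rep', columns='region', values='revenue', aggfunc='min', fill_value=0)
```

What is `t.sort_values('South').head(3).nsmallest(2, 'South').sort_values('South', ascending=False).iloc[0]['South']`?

pivot: rows=rep, cols=region, min(revenue):
region  North  South
rep                 
Cal       115      0
Kai       170    175
Uma       433    414
Vic         0     75
sort by South:
region  North  South
rep                 
Cal       115      0
Vic         0     75
Kai       170    175
Uma       433    414
take first 3 rows:
region  North  South
rep                 
Cal       115      0
Vic         0     75
Kai       170    175
take 2 rows with smallest South:
region  North  South
rep                 
Cal       115      0
Vic         0     75
sort by South descending:
region  North  South
rep                 
Vic         0     75
Cal       115      0
Finally, value at position 0, column 'South' = 75.

75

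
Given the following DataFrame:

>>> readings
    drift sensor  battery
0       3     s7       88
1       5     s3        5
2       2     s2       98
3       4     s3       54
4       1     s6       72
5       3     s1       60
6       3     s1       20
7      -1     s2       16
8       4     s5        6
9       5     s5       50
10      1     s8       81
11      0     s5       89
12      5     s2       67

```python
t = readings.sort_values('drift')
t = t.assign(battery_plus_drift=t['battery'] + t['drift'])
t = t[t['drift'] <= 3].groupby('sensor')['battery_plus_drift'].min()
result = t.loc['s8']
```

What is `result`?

82

sort by drift:
    drift sensor  battery
7      -1     s2       16
11      0     s5       89
4       1     s6       72
10      1     s8       81
2       2     s2       98
0       3     s7       88
5       3     s1       60
6       3     s1       20
3       4     s3       54
8       4     s5        6
1       5     s3        5
9       5     s5       50
12      5     s2       67
add column battery_plus_drift = t['battery'] + t['drift']:
    drift sensor  battery  battery_plus_drift
7      -1     s2       16                  15
11      0     s5       89                  89
4       1     s6       72                  73
10      1     s8       81                  82
2       2     s2       98                 100
0       3     s7       88                  91
5       3     s1       60                  63
6       3     s1       20                  23
3       4     s3       54                  58
8       4     s5        6                  10
1       5     s3        5                  10
9       5     s5       50                  55
12      5     s2       67                  72
filter rows where drift <= 3:
    drift sensor  battery  battery_plus_drift
7      -1     s2       16                  15
11      0     s5       89                  89
4       1     s6       72                  73
10      1     s8       81                  82
2       2     s2       98                 100
0       3     s7       88                  91
5       3     s1       60                  63
6       3     s1       20                  23
group by sensor, min of battery_plus_drift:
sensor
s1    23
s2    15
s5    89
s6    73
s7    91
s8    82
Name: battery_plus_drift, dtype: int64
Then the value at index 's8': 82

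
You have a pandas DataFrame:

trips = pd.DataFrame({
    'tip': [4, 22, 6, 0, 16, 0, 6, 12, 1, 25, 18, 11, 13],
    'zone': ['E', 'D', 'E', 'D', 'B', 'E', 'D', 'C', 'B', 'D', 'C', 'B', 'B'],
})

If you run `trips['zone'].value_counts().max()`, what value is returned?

4

value_counts of zone:
zone
D    4
B    4
E    3
C    2
Name: count, dtype: int64
max of the resulting series → 4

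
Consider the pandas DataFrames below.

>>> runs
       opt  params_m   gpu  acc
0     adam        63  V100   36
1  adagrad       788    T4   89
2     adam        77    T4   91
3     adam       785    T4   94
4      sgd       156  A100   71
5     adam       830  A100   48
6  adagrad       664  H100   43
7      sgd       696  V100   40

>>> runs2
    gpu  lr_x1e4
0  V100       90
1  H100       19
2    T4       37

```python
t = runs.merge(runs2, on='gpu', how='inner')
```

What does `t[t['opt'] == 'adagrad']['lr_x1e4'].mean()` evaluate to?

28.0

merge on 'gpu' (how='inner') → 6 rows:
       opt  params_m   gpu  acc  lr_x1e4
0     adam        63  V100   36       90
1  adagrad       788    T4   89       37
2     adam        77    T4   91       37
3     adam       785    T4   94       37
4  adagrad       664  H100   43       19
5      sgd       696  V100   40       90
filter rows where opt == 'adagrad':
       opt  params_m   gpu  acc  lr_x1e4
1  adagrad       788    T4   89       37
4  adagrad       664  H100   43       19
Then the mean of column 'lr_x1e4': 28.0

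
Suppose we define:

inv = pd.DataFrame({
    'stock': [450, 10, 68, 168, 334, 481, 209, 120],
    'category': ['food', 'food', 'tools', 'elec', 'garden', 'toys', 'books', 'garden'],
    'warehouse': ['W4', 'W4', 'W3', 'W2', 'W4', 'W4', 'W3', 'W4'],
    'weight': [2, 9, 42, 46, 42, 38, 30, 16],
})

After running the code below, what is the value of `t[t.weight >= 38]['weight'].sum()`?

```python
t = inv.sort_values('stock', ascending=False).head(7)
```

sort by stock descending:
   stock category warehouse  weight
5    481     toys        W4      38
0    450     food        W4       2
4    334   garden        W4      42
6    209    books        W3      30
3    168     elec        W2      46
7    120   garden        W4      16
2     68    tools        W3      42
1     10     food        W4       9
take first 7 rows:
   stock category warehouse  weight
5    481     toys        W4      38
0    450     food        W4       2
4    334   garden        W4      42
6    209    books        W3      30
3    168     elec        W2      46
7    120   garden        W4      16
2     68    tools        W3      42
filter rows where weight >= 38:
   stock category warehouse  weight
5    481     toys        W4      38
4    334   garden        W4      42
3    168     elec        W2      46
2     68    tools        W3      42

168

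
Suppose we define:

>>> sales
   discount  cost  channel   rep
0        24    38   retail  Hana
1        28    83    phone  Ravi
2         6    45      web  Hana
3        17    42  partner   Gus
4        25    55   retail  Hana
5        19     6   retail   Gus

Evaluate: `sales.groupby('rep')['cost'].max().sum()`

180

group by rep, max of cost:
rep
Gus     42
Hana    55
Ravi    83
Name: cost, dtype: int64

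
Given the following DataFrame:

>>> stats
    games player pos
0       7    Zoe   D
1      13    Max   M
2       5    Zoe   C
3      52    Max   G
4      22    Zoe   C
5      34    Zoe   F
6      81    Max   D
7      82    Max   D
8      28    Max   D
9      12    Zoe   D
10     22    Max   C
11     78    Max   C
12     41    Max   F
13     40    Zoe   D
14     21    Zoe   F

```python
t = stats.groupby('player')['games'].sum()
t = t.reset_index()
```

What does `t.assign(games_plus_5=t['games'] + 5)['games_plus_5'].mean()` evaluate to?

274.0

group by player, sum of games:
player
Max    397
Zoe    141
Name: games, dtype: int64
reset_index():
  player  games
0    Max    397
1    Zoe    141
add column games_plus_5 = t['games'] + 5:
  player  games  games_plus_5
0    Max    397           402
1    Zoe    141           146
Reading off the mean of column 'games_plus_5', we get 274.0.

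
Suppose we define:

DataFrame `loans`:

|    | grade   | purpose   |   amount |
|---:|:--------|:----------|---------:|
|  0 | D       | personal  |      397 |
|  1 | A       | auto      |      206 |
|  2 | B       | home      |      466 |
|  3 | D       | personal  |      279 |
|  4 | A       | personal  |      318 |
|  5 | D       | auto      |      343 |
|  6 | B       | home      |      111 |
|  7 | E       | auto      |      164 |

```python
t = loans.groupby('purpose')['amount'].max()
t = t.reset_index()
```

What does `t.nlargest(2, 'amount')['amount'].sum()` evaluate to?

863

group by purpose, max of amount:
purpose
auto        343
home        466
personal    397
Name: amount, dtype: int64
reset_index():
    purpose  amount
0      auto     343
1      home     466
2  personal     397
take 2 rows with largest amount:
    purpose  amount
1      home     466
2  personal     397
Hence 863.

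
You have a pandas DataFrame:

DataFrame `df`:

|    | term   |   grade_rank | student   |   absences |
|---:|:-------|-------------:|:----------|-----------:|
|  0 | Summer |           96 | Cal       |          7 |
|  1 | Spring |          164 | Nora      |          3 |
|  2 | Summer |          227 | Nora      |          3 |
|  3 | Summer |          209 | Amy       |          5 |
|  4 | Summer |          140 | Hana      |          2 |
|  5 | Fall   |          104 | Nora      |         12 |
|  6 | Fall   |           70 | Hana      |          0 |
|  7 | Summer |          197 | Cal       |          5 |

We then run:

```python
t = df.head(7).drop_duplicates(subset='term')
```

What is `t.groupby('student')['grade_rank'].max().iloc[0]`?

take first 7 rows:
     term  grade_rank student  absences
0  Summer          96     Cal         7
1  Spring         164    Nora         3
2  Summer         227    Nora         3
3  Summer         209     Amy         5
4  Summer         140    Hana         2
5    Fall         104    Nora        12
6    Fall          70    Hana         0
drop duplicate term (keep=first):
     term  grade_rank student  absences
0  Summer          96     Cal         7
1  Spring         164    Nora         3
5    Fall         104    Nora        12
group by student, max of grade_rank:
student
Cal      96
Nora    164
Name: grade_rank, dtype: int64
So iloc[0] = 96.

96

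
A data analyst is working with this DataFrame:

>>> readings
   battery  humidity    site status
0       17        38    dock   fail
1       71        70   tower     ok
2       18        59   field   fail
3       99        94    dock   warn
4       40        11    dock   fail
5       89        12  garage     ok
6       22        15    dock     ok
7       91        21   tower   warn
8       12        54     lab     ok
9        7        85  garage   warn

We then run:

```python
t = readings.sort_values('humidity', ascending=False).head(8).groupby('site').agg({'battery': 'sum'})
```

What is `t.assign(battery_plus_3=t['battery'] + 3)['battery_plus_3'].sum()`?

352

sort by humidity descending:
   battery  humidity    site status
3       99        94    dock   warn
9        7        85  garage   warn
1       71        70   tower     ok
2       18        59   field   fail
8       12        54     lab     ok
0       17        38    dock   fail
7       91        21   tower   warn
6       22        15    dock     ok
5       89        12  garage     ok
4       40        11    dock   fail
take first 8 rows:
   battery  humidity    site status
3       99        94    dock   warn
9        7        85  garage   warn
1       71        70   tower     ok
2       18        59   field   fail
8       12        54     lab     ok
0       17        38    dock   fail
7       91        21   tower   warn
6       22        15    dock     ok
group by site, sum of battery:
        battery
site           
dock        138
field        18
garage        7
lab          12
tower       162
add column battery_plus_3 = t['battery'] + 3:
        battery  battery_plus_3
site                           
dock        138             141
field        18              21
garage        7              10
lab          12              15
tower       162             165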